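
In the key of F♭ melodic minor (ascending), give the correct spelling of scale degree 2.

The Fb melodic minor (ascending) scale runs Fb Gb Abb Bbb Cb Db Eb.
Degree 2 is Gb.

Gb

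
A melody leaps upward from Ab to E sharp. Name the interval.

doubly augmented fifth

The letter names run A→E, a span of 4 letter steps, so the interval is some kind of fifth.
Ab to E# is 9 semitones. A perfect fifth is 7, so 9 makes it doubly augmented.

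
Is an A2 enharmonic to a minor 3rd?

An augmented second spans 3 semitones; a minor third spans 3.
They are enharmonically equivalent.

Yes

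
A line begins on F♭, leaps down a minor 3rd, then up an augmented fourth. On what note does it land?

G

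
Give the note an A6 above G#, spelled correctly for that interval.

G up a major sixth is E, so the target letter is E.
From G#, an augmented sixth is 10 semitones up: E##.

E##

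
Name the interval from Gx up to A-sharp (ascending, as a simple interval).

minor second

The letter names run G→A, a span of 1 letter step, so the interval is some kind of second.
G## to A# is 1 semitone. A major second is 2, so 1 makes it minor.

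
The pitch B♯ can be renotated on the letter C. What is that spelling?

C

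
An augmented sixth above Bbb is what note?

A sixth above B lands on the letter G.
An augmented sixth spans 10 semitones, so Bbb moves to pitch class 7. On the letter G that is G.

G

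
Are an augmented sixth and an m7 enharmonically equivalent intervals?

An augmented sixth spans 10 semitones; a minor seventh spans 10.
They are enharmonically equivalent.

Yes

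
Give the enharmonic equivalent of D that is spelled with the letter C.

D is pitch class 2. The letter C alone is pitch class 0.
To reach pitch class 2 from C requires an offset of +2 semitones, i.e. double sharp: C##.

C##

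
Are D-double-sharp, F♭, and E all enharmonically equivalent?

Yes

D## = pitch class 4 and Fb = pitch class 4 and E = pitch class 4 — the same pitch class, so they are enharmonic equivalents.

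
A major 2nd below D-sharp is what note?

D down a major second is C, so the target letter is C.
From D#, a major second is 2 semitones down: C#.

C#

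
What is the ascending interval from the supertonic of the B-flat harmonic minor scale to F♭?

diminished fourth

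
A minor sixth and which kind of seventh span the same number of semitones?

A minor sixth spans 8 semitones.
A seventh spanning 8 semitones is doubly diminished (the major seventh is 11).

doubly diminished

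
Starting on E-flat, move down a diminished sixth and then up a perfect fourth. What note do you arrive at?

A diminished sixth down from Eb is G# (letter G, 7 semitones down).
A perfect fourth up from G# is C# (letter C, 5 semitones up).

C#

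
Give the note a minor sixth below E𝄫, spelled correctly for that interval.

Gb

E down a major sixth is G, so the target letter is G.
From Ebb, a minor sixth is 8 semitones down: Gb.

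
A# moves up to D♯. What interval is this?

The letter names run A→D, a span of 3 letter steps, so the interval is some kind of fourth.
A# to D# is 5 semitones. A perfect fourth is 5, so 5 makes it perfect.

perfect fourth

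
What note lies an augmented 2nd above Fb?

G

F up a major second is G, so the target letter is G.
From Fb, an augmented second is 3 semitones up: G.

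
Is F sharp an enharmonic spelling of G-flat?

Yes

F# = pitch class 6 and Gb = pitch class 6 — the same pitch class, so they are enharmonic equivalents.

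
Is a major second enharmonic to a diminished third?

Yes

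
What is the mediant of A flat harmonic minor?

Degree 3 takes the letter 2 steps above A, which is C.
In harmonic minor, degree 3 sits 3 semitones above the tonic. Ab + 3 semitones is pitch class 11, spelled on C as Cb.

Cb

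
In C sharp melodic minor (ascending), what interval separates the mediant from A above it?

perfect fourth

The mediant of C# melodic minor (ascending) is E.
E up to A: letters E→A make it a fourth; 5 semitones makes it perfect.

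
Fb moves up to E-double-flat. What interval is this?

minor seventh

Counting letters F–G–A–B–C–D–E gives a seventh.
Fb→Ebb = 10 semitones, 1 narrower than the major seventh (11), so minor.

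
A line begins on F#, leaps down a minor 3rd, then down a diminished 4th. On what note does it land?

A minor third down from F# is D# (letter D, 3 semitones down).
A diminished fourth down from D# is A## (letter A, 4 semitones down).

A##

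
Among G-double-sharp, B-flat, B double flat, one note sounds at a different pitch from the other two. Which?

Bb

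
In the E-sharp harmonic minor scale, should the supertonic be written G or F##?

F##

Each scale degree takes a distinct letter name. Degree 2 of a scale on E must use the letter F.
F## and G are enharmonically the same pitch, but only F## uses the letter F, so it is the correct spelling here.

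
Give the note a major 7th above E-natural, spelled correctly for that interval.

D#

A seventh above E lands on the letter D.
A major seventh spans 11 semitones, so E moves to pitch class 3. On the letter D that is D#.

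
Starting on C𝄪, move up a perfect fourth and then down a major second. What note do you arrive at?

E#

A perfect fourth up from C## is F## (letter F, 5 semitones up).
A major second down from F## is E# (letter E, 2 semitones down).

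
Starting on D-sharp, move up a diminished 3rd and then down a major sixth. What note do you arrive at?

A diminished third up from D# is F (letter F, 2 semitones up).
A major sixth down from F is Ab (letter A, 9 semitones down).

Ab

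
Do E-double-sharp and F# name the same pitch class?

E## is pitch class 6; F# is pitch class 6.
All spellings map to pitch class 6, so they are enharmonically equivalent.

Yes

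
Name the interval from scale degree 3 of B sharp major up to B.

Scale degree 3 of B# major is D##.
D## up to B: letters D→B make it a sixth; 7 semitones makes it diminished.

diminished sixth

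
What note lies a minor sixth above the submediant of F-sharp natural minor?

The submediant of F# natural minor is D.
A minor sixth (8 semitones) above D lands on the letter B, giving Bb.

Bb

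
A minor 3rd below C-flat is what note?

A third below C lands on the letter A.
A minor third spans 3 semitones, so Cb moves to pitch class 8. On the letter A that is Ab.

Ab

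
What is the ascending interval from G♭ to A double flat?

The letter names run G→A, a span of 1 letter step, so the interval is some kind of second.
Gb to Abb is 1 semitone. A major second is 2, so 1 makes it minor.

minor second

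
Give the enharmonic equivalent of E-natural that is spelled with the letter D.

E is pitch class 4. The letter D alone is pitch class 2.
To reach pitch class 4 from D requires an offset of +2 semitones, i.e. double sharp: D##.

D##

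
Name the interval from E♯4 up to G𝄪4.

major third

Counting letters E–F–G gives a third.
E#→G## = 4 semitones, exactly the major third.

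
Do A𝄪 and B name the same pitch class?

Yes

A## = pitch class 11 and B = pitch class 11 — the same pitch class, so they are enharmonic equivalents.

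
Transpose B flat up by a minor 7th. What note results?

Ab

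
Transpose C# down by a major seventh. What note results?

D

C down a major seventh is Db, so the target letter is D.
From C#, a major seventh is 11 semitones down: D.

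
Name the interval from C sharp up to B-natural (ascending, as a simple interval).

The letter names run C→B, a span of 6 letter steps, so the interval is some kind of seventh.
C# to B is 10 semitones. A major seventh is 11, so 10 makes it minor.

minor seventh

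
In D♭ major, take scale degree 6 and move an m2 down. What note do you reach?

A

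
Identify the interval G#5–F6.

diminished seventh

The letter names run G→F, a span of 6 letter steps, so the interval is some kind of seventh.
G# to F is 9 semitones. A major seventh is 11, so 9 makes it diminished.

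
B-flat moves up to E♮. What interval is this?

The letter names run B→E, a span of 3 letter steps, so the interval is some kind of fourth.
Bb to E is 6 semitones. A perfect fourth is 5, so 6 makes it augmented.

augmented fourth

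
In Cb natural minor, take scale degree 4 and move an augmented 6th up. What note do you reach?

D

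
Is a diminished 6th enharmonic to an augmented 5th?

A diminished sixth spans 7 semitones; an augmented fifth spans 8.
The spans differ, so they are not enharmonic equivalents.

No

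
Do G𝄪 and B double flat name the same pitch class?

Yes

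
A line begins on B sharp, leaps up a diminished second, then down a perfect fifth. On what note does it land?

A diminished second up from B# is C (letter C, 0 semitones up).
A perfect fifth down from C is F (letter F, 7 semitones down).

F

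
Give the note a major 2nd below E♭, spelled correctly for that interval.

Db

E down a major second is D, so the target letter is D.
From Eb, a major second is 2 semitones down: Db.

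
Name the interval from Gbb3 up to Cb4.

Counting letters G–A–B–C gives a fourth.
Gbb→Cb = 6 semitones, 1 wider than the perfect fourth (5), so augmented.

augmented fourth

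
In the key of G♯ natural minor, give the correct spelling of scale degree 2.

A#

Degree 2 takes the letter 1 step above G, which is A.
In natural minor, degree 2 sits 2 semitones above the tonic. G# + 2 semitones is pitch class 10, spelled on A as A#.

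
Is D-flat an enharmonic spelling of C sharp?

Yes

Db is pitch class 1; C# is pitch class 1.
All spellings map to pitch class 1, so they are enharmonically equivalent.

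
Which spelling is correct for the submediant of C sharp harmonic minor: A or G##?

Each scale degree takes a distinct letter name. Degree 6 of a scale on C must use the letter A.
A and G## are enharmonically the same pitch, but only A uses the letter A, so it is the correct spelling here.

A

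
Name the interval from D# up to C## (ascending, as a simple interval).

major seventh

Counting letters D–E–F–G–A–B–C gives a seventh.
D#→C## = 11 semitones, exactly the major seventh.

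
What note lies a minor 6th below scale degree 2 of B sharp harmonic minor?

E##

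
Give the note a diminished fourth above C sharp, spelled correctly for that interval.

F

C up a perfect fourth is F, so the target letter is F.
From C#, a diminished fourth is 4 semitones up: F.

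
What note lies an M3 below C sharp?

A

C down a major third is Ab, so the target letter is A.
From C#, a major third is 4 semitones down: A.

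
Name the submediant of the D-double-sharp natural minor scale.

The D## natural minor scale runs D## E## F## G## A## B# C##.
Degree 6 is B#.

B#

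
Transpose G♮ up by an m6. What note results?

G up a major sixth is E, so the target letter is E.
From G, a minor sixth is 8 semitones up: Eb.

Eb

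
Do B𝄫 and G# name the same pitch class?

Bbb is pitch class 9; G# is pitch class 8.
The pitch classes differ (9 vs. 8), so they are not enharmonic equivalents.

No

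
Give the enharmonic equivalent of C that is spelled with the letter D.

C is pitch class 0. The letter D alone is pitch class 2.
To reach pitch class 0 from D requires an offset of -2 semitones, i.e. double flat: Dbb.

Dbb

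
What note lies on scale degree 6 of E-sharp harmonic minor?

The E# harmonic minor scale runs E# F## G# A# B# C# D##.
Degree 6 is C#.

C#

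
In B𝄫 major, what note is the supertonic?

The Bbb major scale runs Bbb Cb Db Ebb Fb Gb Ab.
Degree 2 is Cb.

Cb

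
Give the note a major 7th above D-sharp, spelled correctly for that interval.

C##

D up a major seventh is C#, so the target letter is C.
From D#, a major seventh is 11 semitones up: C##.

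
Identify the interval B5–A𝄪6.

augmented seventh

The letter names run B→A, a span of 6 letter steps, so the interval is some kind of seventh.
B to A## is 12 semitones. A major seventh is 11, so 12 makes it augmented.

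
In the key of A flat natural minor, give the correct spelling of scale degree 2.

Degree 2 takes the letter 1 step above A, which is B.
In natural minor, degree 2 sits 2 semitones above the tonic. Ab + 2 semitones is pitch class 10, spelled on B as Bb.

Bb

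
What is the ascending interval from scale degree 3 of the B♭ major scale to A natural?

perfect fifth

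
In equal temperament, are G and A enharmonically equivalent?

No

Two spellings are enharmonically equivalent only if they share a pitch class.
Here G → 7, A → 9; 7 ≠ 9, so they are not.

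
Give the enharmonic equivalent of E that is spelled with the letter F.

Fb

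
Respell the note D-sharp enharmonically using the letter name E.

Eb

D# is pitch class 3. The letter E alone is pitch class 4.
To reach pitch class 3 from E requires an offset of -1 semitone, i.e. flat: Eb.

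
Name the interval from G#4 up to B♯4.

The letter names run G→B, a span of 2 letter steps, so the interval is some kind of third.
G# to B# is 4 semitones. A major third is 4, so 4 makes it major.

major third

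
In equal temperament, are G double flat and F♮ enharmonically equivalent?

Yes

Gbb is pitch class 5; F is pitch class 5.
All spellings map to pitch class 5, so they are enharmonically equivalent.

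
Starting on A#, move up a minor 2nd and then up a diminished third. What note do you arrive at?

Db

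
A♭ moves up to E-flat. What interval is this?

Counting letters A–B–C–D–E gives a fifth.
Ab→Eb = 7 semitones, exactly the perfect fifth.

perfect fifth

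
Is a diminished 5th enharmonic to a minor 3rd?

A diminished fifth spans 6 semitones; a minor third spans 3.
The spans differ, so they are not enharmonic equivalents.

No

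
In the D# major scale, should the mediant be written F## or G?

F##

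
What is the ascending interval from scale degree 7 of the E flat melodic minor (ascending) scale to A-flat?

Scale degree 7 of Eb melodic minor (ascending) is D.
D up to Ab: letters D→A make it a fifth; 6 semitones makes it diminished.

diminished fifth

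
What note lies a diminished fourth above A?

Db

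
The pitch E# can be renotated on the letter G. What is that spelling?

Gbb

E# is pitch class 5. The letter G alone is pitch class 7.
To reach pitch class 5 from G requires an offset of -2 semitones, i.e. double flat: Gbb.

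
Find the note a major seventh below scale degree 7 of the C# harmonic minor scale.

C#

Scale degree 7 of C# harmonic minor is B#.
A major seventh (11 semitones) below B# lands on the letter C, giving C#.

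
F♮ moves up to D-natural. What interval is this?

Counting letters F–G–A–B–C–D gives a sixth.
F→D = 9 semitones, exactly the major sixth.

major sixth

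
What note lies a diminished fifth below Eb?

A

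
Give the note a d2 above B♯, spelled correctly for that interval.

B up a major second is C#, so the target letter is C.
From B#, a diminished second is 0 semitones up: C.

C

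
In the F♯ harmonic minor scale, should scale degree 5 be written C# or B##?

C#

Each scale degree takes a distinct letter name. Degree 5 of a scale on F must use the letter C.
C# and B## are enharmonically the same pitch, but only C# uses the letter C, so it is the correct spelling here.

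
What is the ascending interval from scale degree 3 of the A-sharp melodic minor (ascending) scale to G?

Scale degree 3 of A# melodic minor (ascending) is C#.
C# up to G: letters C→G make it a fifth; 6 semitones makes it diminished.

diminished fifth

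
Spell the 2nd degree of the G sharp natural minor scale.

A#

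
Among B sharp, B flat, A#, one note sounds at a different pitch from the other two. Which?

In 12-tone equal temperament, enharmonic equivalents share a pitch class. B# is pitch class 0; Bb is pitch class 10; A# is pitch class 10.
Bb and A# share pitch class 10, while B# is pitch class 0.

B#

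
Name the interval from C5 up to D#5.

augmented second

The letter names run C→D, a span of 1 letter step, so the interval is some kind of second.
C to D# is 3 semitones. A major second is 2, so 3 makes it augmented.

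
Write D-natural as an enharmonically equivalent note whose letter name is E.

Ebb

Plain E sits 2 semitones above D, so on the letter E the same pitch needs a double flat: Ebb.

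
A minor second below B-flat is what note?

B down a major second is A, so the target letter is A.
From Bb, a minor second is 1 semitone down: A.

A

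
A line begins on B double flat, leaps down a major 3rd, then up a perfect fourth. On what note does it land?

Cbb

A major third down from Bbb is Gbb (letter G, 4 semitones down).
A perfect fourth up from Gbb is Cbb (letter C, 5 semitones up).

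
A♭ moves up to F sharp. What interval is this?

Counting letters A–B–C–D–E–F gives a sixth.
Ab→F# = 10 semitones, 1 wider than the major sixth (9), so augmented.

augmented sixth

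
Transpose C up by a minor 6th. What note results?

A sixth above C lands on the letter A.
A minor sixth spans 8 semitones, so C moves to pitch class 8. On the letter A that is Ab.

Ab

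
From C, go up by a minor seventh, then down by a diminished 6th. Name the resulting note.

A minor seventh up from C is Bb (letter B, 10 semitones up).
A diminished sixth down from Bb is D# (letter D, 7 semitones down).

D#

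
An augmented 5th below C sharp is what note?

F

C down a perfect fifth is F, so the target letter is F.
From C#, an augmented fifth is 8 semitones down: F.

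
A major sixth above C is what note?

C up a major sixth is A, so the target letter is A.
From C, a major sixth is 9 semitones up: A.

A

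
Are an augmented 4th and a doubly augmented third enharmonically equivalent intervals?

An augmented fourth spans 6 semitones; a doubly augmented third spans 6.
They are enharmonically equivalent.

Yes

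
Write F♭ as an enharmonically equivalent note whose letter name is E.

E

Plain E sits at the same pitch as Fb, so on the letter E the same pitch needs a natural: E.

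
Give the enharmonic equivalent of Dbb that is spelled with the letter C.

C

Dbb is pitch class 0. The letter C alone is pitch class 0.
Pitch class 0 on C needs no accidental: C.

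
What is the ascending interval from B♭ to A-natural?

Counting letters B–C–D–E–F–G–A gives a seventh.
Bb→A = 11 semitones, exactly the major seventh.

major seventh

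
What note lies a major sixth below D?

D down a major sixth is F, so the target letter is F.
From D, a major sixth is 9 semitones down: F.

F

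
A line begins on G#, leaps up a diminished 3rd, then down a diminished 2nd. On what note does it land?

A diminished third up from G# is Bb (letter B, 2 semitones up).
A diminished second down from Bb is A# (letter A, 0 semitones down).

A#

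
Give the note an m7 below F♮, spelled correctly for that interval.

G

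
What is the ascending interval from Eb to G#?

augmented third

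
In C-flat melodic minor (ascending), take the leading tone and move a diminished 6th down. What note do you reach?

The leading tone of Cb melodic minor (ascending) is Bb.
A diminished sixth (7 semitones) below Bb lands on the letter D, giving D#.

D#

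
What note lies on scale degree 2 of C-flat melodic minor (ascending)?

The Cb melodic minor (ascending) scale runs Cb Db Ebb Fb Gb Ab Bb.
Degree 2 is Db.

Db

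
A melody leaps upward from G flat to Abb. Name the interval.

The letter names run G→A, a span of 1 letter step, so the interval is some kind of second.
Gb to Abb is 1 semitone. A major second is 2, so 1 makes it minor.

minor second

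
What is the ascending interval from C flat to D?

augmented second

Counting letters C–D gives a second.
Cb→D = 3 semitones, 1 wider than the major second (2), so augmented.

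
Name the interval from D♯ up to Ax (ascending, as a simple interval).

augmented fifth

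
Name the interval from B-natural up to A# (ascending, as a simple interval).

major seventh

The letter names run B→A, a span of 6 letter steps, so the interval is some kind of seventh.
B to A# is 11 semitones. A major seventh is 11, so 11 makes it major.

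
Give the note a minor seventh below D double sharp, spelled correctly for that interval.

A seventh below D lands on the letter E.
A minor seventh spans 10 semitones, so D## moves to pitch class 6. On the letter E that is E##.

E##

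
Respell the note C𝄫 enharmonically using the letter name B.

Plain B sits 1 semitone above Cbb, so on the letter B the same pitch needs a flat: Bb.

Bb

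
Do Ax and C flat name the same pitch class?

A## = pitch class 11 and Cb = pitch class 11 — the same pitch class, so they are enharmonic equivalents.

Yes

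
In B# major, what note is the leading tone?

A##

The B# major scale runs B# C## D## E# F## G## A##.
Degree 7 is A##.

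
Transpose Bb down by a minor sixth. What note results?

B down a major sixth is D, so the target letter is D.
From Bb, a minor sixth is 8 semitones down: D.

D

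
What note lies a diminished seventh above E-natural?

Db

E up a major seventh is D#, so the target letter is D.
From E, a diminished seventh is 9 semitones up: Db.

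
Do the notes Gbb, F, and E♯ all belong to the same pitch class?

Yes

Gbb is pitch class 5; F is pitch class 5; E# is pitch class 5.
All spellings map to pitch class 5, so they are enharmonically equivalent.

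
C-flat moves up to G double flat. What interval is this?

The letter names run C→G, a span of 4 letter steps, so the interval is some kind of fifth.
Cb to Gbb is 6 semitones. A perfect fifth is 7, so 6 makes it diminished.

diminished fifth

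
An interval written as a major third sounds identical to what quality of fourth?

A major third spans 4 semitones.
A fourth spanning 4 semitones is diminished (the perfect fourth is 5).

diminished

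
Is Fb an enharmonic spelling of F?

Two spellings are enharmonically equivalent only if they share a pitch class.
Here Fb → 4, F → 5; 4 ≠ 5, so they are not.

No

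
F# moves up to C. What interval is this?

diminished fifth

The letter names run F→C, a span of 4 letter steps, so the interval is some kind of fifth.
F# to C is 6 semitones. A perfect fifth is 7, so 6 makes it diminished.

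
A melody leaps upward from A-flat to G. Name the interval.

Counting letters A–B–C–D–E–F–G gives a seventh.
Ab→G = 11 semitones, exactly the major seventh.

major seventh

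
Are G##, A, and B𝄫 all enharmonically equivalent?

Yes

G## is pitch class 9; A is pitch class 9; Bbb is pitch class 9.
All spellings map to pitch class 9, so they are enharmonically equivalent.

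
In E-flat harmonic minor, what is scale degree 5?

Degree 5 takes the letter 4 steps above E, which is B.
In harmonic minor, degree 5 sits 7 semitones above the tonic. Eb + 7 semitones is pitch class 10, spelled on B as Bb.

Bb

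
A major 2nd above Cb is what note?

Db

A second above C lands on the letter D.
A major second spans 2 semitones, so Cb moves to pitch class 1. On the letter D that is Db.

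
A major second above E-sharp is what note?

F##

A second above E lands on the letter F.
A major second spans 2 semitones, so E# moves to pitch class 7. On the letter F that is F##.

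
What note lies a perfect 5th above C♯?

G#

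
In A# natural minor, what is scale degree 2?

B#

Degree 2 takes the letter 1 step above A, which is B.
In natural minor, degree 2 sits 2 semitones above the tonic. A# + 2 semitones is pitch class 0, spelled on B as B#.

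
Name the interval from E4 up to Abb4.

Counting letters E–F–G–A gives a fourth.
E→Abb = 3 semitones, 2 narrower than the perfect fourth (5), so doubly diminished.

doubly diminished fourth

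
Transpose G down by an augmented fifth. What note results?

G down a perfect fifth is C, so the target letter is C.
From G, an augmented fifth is 8 semitones down: Cb.

Cb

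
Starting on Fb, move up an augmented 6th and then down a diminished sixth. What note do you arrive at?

F##

An augmented sixth up from Fb is D (letter D, 10 semitones up).
A diminished sixth down from D is F## (letter F, 7 semitones down).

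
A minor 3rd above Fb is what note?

Abb

A third above F lands on the letter A.
A minor third spans 3 semitones, so Fb moves to pitch class 7. On the letter A that is Abb.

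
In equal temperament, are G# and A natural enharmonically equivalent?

No

Two spellings are enharmonically equivalent only if they share a pitch class.
Here G# → 8, A → 9; 8 ≠ 9, so they are not.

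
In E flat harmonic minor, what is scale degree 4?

The Eb harmonic minor scale runs Eb F Gb Ab Bb Cb D.
Degree 4 is Ab.

Ab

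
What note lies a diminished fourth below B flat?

B down a perfect fourth is F#, so the target letter is F.
From Bb, a diminished fourth is 4 semitones down: F#.

F#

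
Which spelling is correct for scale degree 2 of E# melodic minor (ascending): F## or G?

F##

Each scale degree takes a distinct letter name. Degree 2 of a scale on E must use the letter F.
F## and G are enharmonically the same pitch, but only F## uses the letter F, so it is the correct spelling here.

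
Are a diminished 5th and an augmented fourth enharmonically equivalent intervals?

Yes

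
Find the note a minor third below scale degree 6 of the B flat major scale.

E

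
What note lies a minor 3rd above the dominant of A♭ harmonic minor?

Gb

The dominant of Ab harmonic minor is Eb.
A minor third (3 semitones) above Eb lands on the letter G, giving Gb.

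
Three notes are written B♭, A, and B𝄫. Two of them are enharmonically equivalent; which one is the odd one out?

In 12-tone equal temperament, enharmonic equivalents share a pitch class. Bb is pitch class 10; A is pitch class 9; Bbb is pitch class 9.
A and Bbb share pitch class 9, while Bb is pitch class 10.

Bb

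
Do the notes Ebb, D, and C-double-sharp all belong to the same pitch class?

Ebb = pitch class 2 and D = pitch class 2 and C## = pitch class 2 — the same pitch class, so they are enharmonic equivalents.

Yes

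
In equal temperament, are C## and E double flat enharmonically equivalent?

C## is pitch class 2; Ebb is pitch class 2.
All spellings map to pitch class 2, so they are enharmonically equivalent.

Yes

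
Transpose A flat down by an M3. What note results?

A third below A lands on the letter F.
A major third spans 4 semitones, so Ab moves to pitch class 4. On the letter F that is Fb.

Fb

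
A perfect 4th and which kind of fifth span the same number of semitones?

A perfect fourth spans 5 semitones.
A fifth spanning 5 semitones is doubly diminished (the perfect fifth is 7).

doubly diminished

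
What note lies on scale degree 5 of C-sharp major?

G#

The C# major scale runs C# D# E# F# G# A# B#.
Degree 5 is G#.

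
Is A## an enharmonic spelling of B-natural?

A## is pitch class 11; B is pitch class 11.
All spellings map to pitch class 11, so they are enharmonically equivalent.

Yes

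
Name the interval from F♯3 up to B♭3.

diminished fourth

The letter names run F→B, a span of 3 letter steps, so the interval is some kind of fourth.
F# to Bb is 4 semitones. A perfect fourth is 5, so 4 makes it diminished.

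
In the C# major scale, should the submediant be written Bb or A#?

A#

Each scale degree takes a distinct letter name. Degree 6 of a scale on C must use the letter A.
A# and Bb are enharmonically the same pitch, but only A# uses the letter A, so it is the correct spelling here.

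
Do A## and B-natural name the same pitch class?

A## is pitch class 11; B is pitch class 11.
All spellings map to pitch class 11, so they are enharmonically equivalent.

Yes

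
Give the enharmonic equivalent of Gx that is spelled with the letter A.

Plain A sits at the same pitch as G##, so on the letter A the same pitch needs a natural: A.

A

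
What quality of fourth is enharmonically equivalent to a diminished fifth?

augmented

A diminished fifth spans 6 semitones.
A fourth spanning 6 semitones is augmented (the perfect fourth is 5).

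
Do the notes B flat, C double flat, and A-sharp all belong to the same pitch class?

Yes

Bb = pitch class 10 and Cbb = pitch class 10 and A# = pitch class 10 — the same pitch class, so they are enharmonic equivalents.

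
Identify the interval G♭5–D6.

Counting letters G–A–B–C–D gives a fifth.
Gb→D = 8 semitones, 1 wider than the perfect fifth (7), so augmented.

augmented fifth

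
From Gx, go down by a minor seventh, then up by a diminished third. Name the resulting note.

C#

A minor seventh down from G## is A## (letter A, 10 semitones down).
A diminished third up from A## is C# (letter C, 2 semitones up).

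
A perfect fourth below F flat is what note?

Cb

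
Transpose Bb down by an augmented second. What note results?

B down a major second is A, so the target letter is A.
From Bb, an augmented second is 3 semitones down: Abb.

Abb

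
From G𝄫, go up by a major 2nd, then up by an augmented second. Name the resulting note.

Bb

A major second up from Gbb is Abb (letter A, 2 semitones up).
An augmented second up from Abb is Bb (letter B, 3 semitones up).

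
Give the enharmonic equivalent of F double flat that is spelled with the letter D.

D#

Fbb is pitch class 3. The letter D alone is pitch class 2.
To reach pitch class 3 from D requires an offset of +1 semitone, i.e. sharp: D#.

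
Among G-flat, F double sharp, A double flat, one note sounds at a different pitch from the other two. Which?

Gb

In 12-tone equal temperament, enharmonic equivalents share a pitch class. Gb is pitch class 6; F## is pitch class 7; Abb is pitch class 7.
F## and Abb share pitch class 7, while Gb is pitch class 6.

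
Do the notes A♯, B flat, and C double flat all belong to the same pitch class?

Yes

A# = pitch class 10 and Bb = pitch class 10 and Cbb = pitch class 10 — the same pitch class, so they are enharmonic equivalents.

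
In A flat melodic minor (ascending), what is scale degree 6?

F

The Ab melodic minor (ascending) scale runs Ab Bb Cb Db Eb F G.
Degree 6 is F.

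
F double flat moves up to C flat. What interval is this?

augmented fifth

Counting letters F–G–A–B–C gives a fifth.
Fbb→Cb = 8 semitones, 1 wider than the perfect fifth (7), so augmented.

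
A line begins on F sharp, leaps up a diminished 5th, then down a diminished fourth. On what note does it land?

G#

A diminished fifth up from F# is C (letter C, 6 semitones up).
A diminished fourth down from C is G# (letter G, 4 semitones down).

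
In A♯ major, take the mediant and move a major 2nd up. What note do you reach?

D##

The mediant of A# major is C##.
A major second (2 semitones) above C## lands on the letter D, giving D##.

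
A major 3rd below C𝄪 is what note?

A#

A third below C lands on the letter A.
A major third spans 4 semitones, so C## moves to pitch class 10. On the letter A that is A#.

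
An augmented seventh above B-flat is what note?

B up a major seventh is A#, so the target letter is A.
From Bb, an augmented seventh is 12 semitones up: A#.

A#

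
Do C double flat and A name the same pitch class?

Two spellings are enharmonically equivalent only if they share a pitch class.
Here Cbb → 10, A → 9; 9 ≠ 10, so they are not.

No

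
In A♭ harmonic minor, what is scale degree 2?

Bb

The Ab harmonic minor scale runs Ab Bb Cb Db Eb Fb G.
Degree 2 is Bb.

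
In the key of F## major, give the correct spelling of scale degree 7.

The F## major scale runs F## G## A## B# C## D## E##.
Degree 7 is E##.

E##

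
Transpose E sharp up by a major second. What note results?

E up a major second is F#, so the target letter is F.
From E#, a major second is 2 semitones up: F##.

F##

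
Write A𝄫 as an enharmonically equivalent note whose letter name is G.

G

Abb is pitch class 7. The letter G alone is pitch class 7.
Pitch class 7 on G needs no accidental: G.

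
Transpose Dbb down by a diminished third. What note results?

Bb

D down a major third is Bb, so the target letter is B.
From Dbb, a diminished third is 2 semitones down: Bb.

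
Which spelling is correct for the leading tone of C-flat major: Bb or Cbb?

Each scale degree takes a distinct letter name. Degree 7 of a scale on C must use the letter B.
Bb and Cbb are enharmonically the same pitch, but only Bb uses the letter B, so it is the correct spelling here.

Bb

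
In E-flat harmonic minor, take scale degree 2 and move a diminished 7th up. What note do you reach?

Ebb

Scale degree 2 of Eb harmonic minor is F.
A diminished seventh (9 semitones) above F lands on the letter E, giving Ebb.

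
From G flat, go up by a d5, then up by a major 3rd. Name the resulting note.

Fb

A diminished fifth up from Gb is Dbb (letter D, 6 semitones up).
A major third up from Dbb is Fb (letter F, 4 semitones up).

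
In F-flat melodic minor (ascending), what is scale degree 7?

Eb

The Fb melodic minor (ascending) scale runs Fb Gb Abb Bbb Cb Db Eb.
Degree 7 is Eb.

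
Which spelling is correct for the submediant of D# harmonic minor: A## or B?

Each scale degree takes a distinct letter name. Degree 6 of a scale on D must use the letter B.
B and A## are enharmonically the same pitch, but only B uses the letter B, so it is the correct spelling here.

B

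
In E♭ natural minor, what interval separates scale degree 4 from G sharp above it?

augmented seventh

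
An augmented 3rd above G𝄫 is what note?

Bb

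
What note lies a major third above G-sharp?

B#

G up a major third is B, so the target letter is B.
From G#, a major third is 4 semitones up: B#.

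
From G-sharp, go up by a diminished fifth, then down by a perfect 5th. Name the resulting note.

G

A diminished fifth up from G# is D (letter D, 6 semitones up).
A perfect fifth down from D is G (letter G, 7 semitones down).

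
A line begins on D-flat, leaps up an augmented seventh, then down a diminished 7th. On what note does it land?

An augmented seventh up from Db is C# (letter C, 12 semitones up).
A diminished seventh down from C# is D## (letter D, 9 semitones down).

D##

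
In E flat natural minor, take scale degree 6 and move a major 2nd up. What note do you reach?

Scale degree 6 of Eb natural minor is Cb.
A major second (2 semitones) above Cb lands on the letter D, giving Db.

Db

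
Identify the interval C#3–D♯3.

major second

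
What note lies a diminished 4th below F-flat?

F down a perfect fourth is C, so the target letter is C.
From Fb, a diminished fourth is 4 semitones down: C.

C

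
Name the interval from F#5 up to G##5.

augmented second

Counting letters F–G gives a second.
F#→G## = 3 semitones, 1 wider than the major second (2), so augmented.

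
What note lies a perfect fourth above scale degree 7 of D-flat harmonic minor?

F

Scale degree 7 of Db harmonic minor is C.
A perfect fourth (5 semitones) above C lands on the letter F, giving F.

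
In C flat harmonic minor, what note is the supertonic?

Db

The Cb harmonic minor scale runs Cb Db Ebb Fb Gb Abb Bb.
Degree 2 is Db.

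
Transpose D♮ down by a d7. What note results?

D down a major seventh is Eb, so the target letter is E.
From D, a diminished seventh is 9 semitones down: E#.

E#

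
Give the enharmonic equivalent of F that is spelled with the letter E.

E#

Plain E sits 1 semitone below F, so on the letter E the same pitch needs a sharp: E#.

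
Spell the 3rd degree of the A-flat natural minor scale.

Cb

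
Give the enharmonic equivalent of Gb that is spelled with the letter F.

F#

Plain F sits 1 semitone below Gb, so on the letter F the same pitch needs a sharp: F#.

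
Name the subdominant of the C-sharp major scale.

F#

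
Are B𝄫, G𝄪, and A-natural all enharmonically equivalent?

Bbb is pitch class 9; G## is pitch class 9; A is pitch class 9.
All spellings map to pitch class 9, so they are enharmonically equivalent.

Yes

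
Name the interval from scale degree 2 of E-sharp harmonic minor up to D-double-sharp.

Scale degree 2 of E# harmonic minor is F##.
F## up to D##: letters F→D make it a sixth; 9 semitones makes it major.

major sixth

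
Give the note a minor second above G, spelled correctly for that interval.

A second above G lands on the letter A.
A minor second spans 1 semitone, so G moves to pitch class 8. On the letter A that is Ab.

Ab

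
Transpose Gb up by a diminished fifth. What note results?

Dbb

A fifth above G lands on the letter D.
A diminished fifth spans 6 semitones, so Gb moves to pitch class 0. On the letter D that is Dbb.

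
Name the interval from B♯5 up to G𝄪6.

Counting letters B–C–D–E–F–G gives a sixth.
B#→G## = 9 semitones, exactly the major sixth.

major sixth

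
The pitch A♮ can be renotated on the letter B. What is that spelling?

A is pitch class 9. The letter B alone is pitch class 11.
To reach pitch class 9 from B requires an offset of -2 semitones, i.e. double flat: Bbb.

Bbb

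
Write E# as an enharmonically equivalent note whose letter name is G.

Plain G sits 2 semitones above E#, so on the letter G the same pitch needs a double flat: Gbb.

Gbb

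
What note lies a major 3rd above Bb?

D

B up a major third is D#, so the target letter is D.
From Bb, a major third is 4 semitones up: D.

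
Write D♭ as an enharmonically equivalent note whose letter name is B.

B##

Db is pitch class 1. The letter B alone is pitch class 11.
To reach pitch class 1 from B requires an offset of +2 semitones, i.e. double sharp: B##.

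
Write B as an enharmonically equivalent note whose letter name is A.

A##

B is pitch class 11. The letter A alone is pitch class 9.
To reach pitch class 11 from A requires an offset of +2 semitones, i.e. double sharp: A##.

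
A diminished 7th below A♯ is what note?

B##

A seventh below A lands on the letter B.
A diminished seventh spans 9 semitones, so A# moves to pitch class 1. On the letter B that is B##.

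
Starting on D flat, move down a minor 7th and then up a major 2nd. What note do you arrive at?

A minor seventh down from Db is Eb (letter E, 10 semitones down).
A major second up from Eb is F (letter F, 2 semitones up).

F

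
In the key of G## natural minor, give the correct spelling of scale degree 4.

C##

Degree 4 takes the letter 3 steps above G, which is C.
In natural minor, degree 4 sits 5 semitones above the tonic. G## + 5 semitones is pitch class 2, spelled on C as C##.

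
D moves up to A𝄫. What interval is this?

The letter names run D→A, a span of 4 letter steps, so the interval is some kind of fifth.
D to Abb is 5 semitones. A perfect fifth is 7, so 5 makes it doubly diminished.

doubly diminished fifth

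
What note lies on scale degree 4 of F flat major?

Bbb

The Fb major scale runs Fb Gb Ab Bbb Cb Db Eb.
Degree 4 is Bbb.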